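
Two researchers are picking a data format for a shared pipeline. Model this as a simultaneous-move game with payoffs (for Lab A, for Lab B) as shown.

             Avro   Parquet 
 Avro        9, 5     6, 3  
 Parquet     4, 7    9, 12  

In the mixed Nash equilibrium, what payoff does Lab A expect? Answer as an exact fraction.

Lab B mixes with probability q on Avro, chosen so Lab A is indifferent: 9q + 6(1−q) = 4q + 9(1−q) gives q = 3/8.
Lab A's expected payoff (from either row, since indifferent) is 9·3/8 + 6·5/8 = 57/8.

57/8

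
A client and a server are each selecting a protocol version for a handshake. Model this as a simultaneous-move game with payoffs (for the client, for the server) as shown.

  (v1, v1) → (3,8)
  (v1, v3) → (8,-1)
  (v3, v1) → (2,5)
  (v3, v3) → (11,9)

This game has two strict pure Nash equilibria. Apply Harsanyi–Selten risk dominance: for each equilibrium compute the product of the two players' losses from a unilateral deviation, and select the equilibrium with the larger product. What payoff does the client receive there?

11

At both v1: the client loses 3 − 2 = 1 by deviating; the server loses 8 − (-1) = 9. Product = 1·9 = 9.
At both v3: the client loses 11 − 8 = 3 by deviating; the server loses 9 − 5 = 4. Product = 3·4 = 12.
12 > 9, so both v3 is risk-dominant. The client's payoff there is 11.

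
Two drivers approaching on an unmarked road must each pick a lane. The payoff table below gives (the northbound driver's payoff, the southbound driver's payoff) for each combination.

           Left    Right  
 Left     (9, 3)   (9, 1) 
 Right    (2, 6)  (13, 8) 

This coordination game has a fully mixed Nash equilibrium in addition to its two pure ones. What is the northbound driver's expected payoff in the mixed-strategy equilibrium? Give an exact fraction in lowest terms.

9

The southbound driver mixes with probability q on Left, chosen so the northbound driver is indifferent: 9q + 9(1−q) = 2q + 13(1−q) gives q = 4/11.
The northbound driver's expected payoff (from either row, since indifferent) is 9·4/11 + 9·7/11 = 9.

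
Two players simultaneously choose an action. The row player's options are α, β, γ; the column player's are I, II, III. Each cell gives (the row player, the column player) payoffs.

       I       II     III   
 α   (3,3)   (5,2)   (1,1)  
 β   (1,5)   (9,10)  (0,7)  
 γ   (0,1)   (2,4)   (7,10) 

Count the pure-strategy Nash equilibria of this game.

3

(α, I): the row player gets 3 (best alternative 1); the column player gets 3 (best alternative 2). Neither deviates — NE.
(β, II): the row player gets 9 (best alternative 5); the column player gets 10 (best alternative 7). Neither deviates — NE.
(γ, III): the row player gets 7 (best alternative 1); the column player gets 10 (best alternative 4). Neither deviates — NE.
(γ, II) is not a NE: the row player would switch to β (9 > 2).
No other cell survives both best-response checks, so there are 3 pure NE.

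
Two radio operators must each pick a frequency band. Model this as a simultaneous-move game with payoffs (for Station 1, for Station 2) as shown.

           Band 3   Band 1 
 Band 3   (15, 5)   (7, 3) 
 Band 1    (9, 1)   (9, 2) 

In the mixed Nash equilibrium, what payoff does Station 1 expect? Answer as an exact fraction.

9

Station 2 mixes with probability q on Band 3, chosen so Station 1 is indifferent: 15q + 7(1−q) = 9q + 9(1−q) gives q = 1/4.
Station 1's expected payoff (from either row, since indifferent) is 15·1/4 + 7·3/4 = 9.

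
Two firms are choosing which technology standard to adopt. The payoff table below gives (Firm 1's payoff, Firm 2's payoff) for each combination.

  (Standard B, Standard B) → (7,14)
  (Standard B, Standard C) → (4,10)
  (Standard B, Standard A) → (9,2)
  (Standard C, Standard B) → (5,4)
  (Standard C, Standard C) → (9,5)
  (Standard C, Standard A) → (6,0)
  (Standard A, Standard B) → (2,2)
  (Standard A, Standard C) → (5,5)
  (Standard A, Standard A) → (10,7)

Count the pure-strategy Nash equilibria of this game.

3

Both Standard B: Firm 1 gets 7 (best alternative 5); Firm 2 gets 14 (best alternative 10). Neither deviates — NE.
Both Standard C: Firm 1 gets 9 (best alternative 5); Firm 2 gets 5 (best alternative 4). Neither deviates — NE.
Both Standard A: Firm 1 gets 10 (best alternative 9); Firm 2 gets 7 (best alternative 5). Neither deviates — NE.
(Standard C, Standard A) is not a NE: Firm 1 would switch to Standard A (10 > 6).
No other cell survives both best-response checks, so there are 3 pure NE.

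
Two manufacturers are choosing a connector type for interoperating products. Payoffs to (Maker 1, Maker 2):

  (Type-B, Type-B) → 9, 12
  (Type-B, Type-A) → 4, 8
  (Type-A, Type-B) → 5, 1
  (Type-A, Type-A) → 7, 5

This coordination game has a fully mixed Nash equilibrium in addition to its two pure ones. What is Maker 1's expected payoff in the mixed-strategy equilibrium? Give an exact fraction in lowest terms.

Maker 2 mixes with probability q on Type-B, chosen so Maker 1 is indifferent: 9q + 4(1−q) = 5q + 7(1−q) gives q = 3/7.
Maker 1's expected payoff (from either row, since indifferent) is 9·3/7 + 4·4/7 = 43/7.

43/7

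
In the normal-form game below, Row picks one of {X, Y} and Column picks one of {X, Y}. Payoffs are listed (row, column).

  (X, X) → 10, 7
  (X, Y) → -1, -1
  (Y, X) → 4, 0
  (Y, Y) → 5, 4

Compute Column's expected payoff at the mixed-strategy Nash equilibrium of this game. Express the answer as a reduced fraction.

Row mixes with probability p on X, chosen so Column is indifferent: 7p + 0(1−p) = (-1)p + 4(1−p) gives p = 1/3.
Column's expected payoff is 7·1/3 + 0·2/3 = 7/3.

7/3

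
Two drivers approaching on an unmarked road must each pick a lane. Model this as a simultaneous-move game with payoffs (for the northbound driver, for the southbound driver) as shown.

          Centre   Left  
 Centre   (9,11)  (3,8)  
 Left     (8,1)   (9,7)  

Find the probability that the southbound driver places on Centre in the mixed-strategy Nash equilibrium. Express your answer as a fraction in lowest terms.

The southbound driver's mix q on Centre must make the northbound driver indifferent between Centre and Left.
The northbound driver's payoff from Centre: 9q + 3(1−q). From Left: 8q + 9(1−q).
Set equal: 1q = 6(1−q) → q = 6/7.

6/7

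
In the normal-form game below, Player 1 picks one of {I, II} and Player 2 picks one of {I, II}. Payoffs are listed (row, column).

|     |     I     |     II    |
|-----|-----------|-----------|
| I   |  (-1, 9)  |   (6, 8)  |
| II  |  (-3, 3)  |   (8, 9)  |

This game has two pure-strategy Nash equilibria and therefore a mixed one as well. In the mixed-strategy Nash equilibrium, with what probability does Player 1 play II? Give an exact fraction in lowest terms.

Player 1's mix p on I must make Player 2 indifferent between I and II.
Player 2's payoff from I: 9p + 3(1−p). From II: 8p + 9(1−p).
Set equal: 1p = 6(1−p) → p = 6/7.
Probability on II is 1 − 6/7 = 1/7.

1/7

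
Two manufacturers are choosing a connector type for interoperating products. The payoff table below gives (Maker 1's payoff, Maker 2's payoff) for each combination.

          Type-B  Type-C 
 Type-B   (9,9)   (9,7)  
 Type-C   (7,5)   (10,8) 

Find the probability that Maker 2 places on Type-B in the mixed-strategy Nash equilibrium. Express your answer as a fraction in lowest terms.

1/3

Maker 2's mix q on Type-B must make Maker 1 indifferent between Type-B and Type-C.
Maker 1's payoff from Type-B: 9q + 9(1−q). From Type-C: 7q + 10(1−q).
Set equal: 2q = 1(1−q) → q = 1/3.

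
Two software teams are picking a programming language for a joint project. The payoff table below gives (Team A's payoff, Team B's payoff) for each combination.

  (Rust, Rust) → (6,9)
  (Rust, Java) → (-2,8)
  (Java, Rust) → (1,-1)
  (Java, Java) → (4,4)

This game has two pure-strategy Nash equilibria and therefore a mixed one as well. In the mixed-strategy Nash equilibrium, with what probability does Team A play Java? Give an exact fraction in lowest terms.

1/6

Team A's mix p on Rust must make Team B indifferent between Rust and Java.
Team B's payoff from Rust: 9p + (-1)(1−p). From Java: 8p + 4(1−p).
Set equal: 1p = 5(1−p) → p = 5/6.
Probability on Java is 1 − 5/6 = 1/6.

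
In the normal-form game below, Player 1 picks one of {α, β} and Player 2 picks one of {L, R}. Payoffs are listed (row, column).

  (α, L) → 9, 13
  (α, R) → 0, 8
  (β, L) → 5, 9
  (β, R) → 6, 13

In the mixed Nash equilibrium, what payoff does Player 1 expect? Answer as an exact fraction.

Player 2 mixes with probability q on L, chosen so Player 1 is indifferent: 9q + 0(1−q) = 5q + 6(1−q) gives q = 3/5.
Player 1's expected payoff (from either row, since indifferent) is 9·3/5 + 0·2/5 = 27/5.

27/5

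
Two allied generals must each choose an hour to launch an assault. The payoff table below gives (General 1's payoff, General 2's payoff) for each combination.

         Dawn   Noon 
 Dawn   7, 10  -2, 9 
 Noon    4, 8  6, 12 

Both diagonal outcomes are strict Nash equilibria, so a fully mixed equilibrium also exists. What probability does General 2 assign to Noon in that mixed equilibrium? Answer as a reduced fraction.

3/11

General 2's mix q on Dawn must make General 1 indifferent between Dawn and Noon.
General 1's payoff from Dawn: 7q + (-2)(1−q). From Noon: 4q + 6(1−q).
Set equal: 3q = 8(1−q) → q = 8/11.
Probability on Noon is 1 − 8/11 = 3/11.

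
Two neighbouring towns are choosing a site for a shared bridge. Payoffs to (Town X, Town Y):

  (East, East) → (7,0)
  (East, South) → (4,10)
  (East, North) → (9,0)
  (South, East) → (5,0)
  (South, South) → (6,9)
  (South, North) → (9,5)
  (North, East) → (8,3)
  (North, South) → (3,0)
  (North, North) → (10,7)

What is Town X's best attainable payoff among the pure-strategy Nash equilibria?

Both South is a pure NE (Town X: 6 ≥ 4; Town Y: 9 ≥ 5). Town X gets 6.
Both North is a pure NE (Town X: 10 ≥ 9; Town Y: 7 ≥ 3). Town X gets 10.
Every other cell has a profitable deviation for at least one player. Highest of {6, 10} is 10.

10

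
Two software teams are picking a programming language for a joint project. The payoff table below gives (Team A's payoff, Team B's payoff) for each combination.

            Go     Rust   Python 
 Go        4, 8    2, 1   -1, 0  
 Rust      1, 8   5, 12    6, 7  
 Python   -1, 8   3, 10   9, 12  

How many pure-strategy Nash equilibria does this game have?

Both Go: Team A gets 4 (best alternative 1); Team B gets 8 (best alternative 1). Neither deviates — NE.
Both Rust: Team A gets 5 (best alternative 3); Team B gets 12 (best alternative 8). Neither deviates — NE.
Both Python: Team A gets 9 (best alternative 6); Team B gets 12 (best alternative 10). Neither deviates — NE.
(Rust, Python) is not a NE: Team A would switch to Python (9 > 6).
No other cell survives both best-response checks, so there are 3 pure NE.

3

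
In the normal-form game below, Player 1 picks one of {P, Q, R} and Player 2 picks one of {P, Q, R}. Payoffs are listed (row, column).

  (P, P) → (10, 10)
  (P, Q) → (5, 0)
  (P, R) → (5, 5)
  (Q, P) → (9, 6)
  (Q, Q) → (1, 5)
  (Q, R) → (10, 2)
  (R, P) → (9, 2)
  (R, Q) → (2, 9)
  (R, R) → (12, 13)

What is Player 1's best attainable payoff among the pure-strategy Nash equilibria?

12

Both P is a pure NE (Player 1: 10 ≥ 9; Player 2: 10 ≥ 5). Player 1 gets 10.
Both R is a pure NE (Player 1: 12 ≥ 10; Player 2: 13 ≥ 9). Player 1 gets 12.
Every other cell has a profitable deviation for at least one player. Highest of {10, 12} is 12.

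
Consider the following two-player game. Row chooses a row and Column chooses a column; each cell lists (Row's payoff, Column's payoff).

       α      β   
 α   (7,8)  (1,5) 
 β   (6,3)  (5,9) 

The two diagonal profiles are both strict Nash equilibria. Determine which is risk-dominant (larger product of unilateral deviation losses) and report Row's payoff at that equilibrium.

At both α: Row loses 7 − 6 = 1 by deviating; Column loses 8 − 5 = 3. Product = 1·3 = 3.
At both β: Row loses 5 − 1 = 4 by deviating; Column loses 9 − 3 = 6. Product = 4·6 = 24.
24 > 3, so both β is risk-dominant. Row's payoff there is 5.

5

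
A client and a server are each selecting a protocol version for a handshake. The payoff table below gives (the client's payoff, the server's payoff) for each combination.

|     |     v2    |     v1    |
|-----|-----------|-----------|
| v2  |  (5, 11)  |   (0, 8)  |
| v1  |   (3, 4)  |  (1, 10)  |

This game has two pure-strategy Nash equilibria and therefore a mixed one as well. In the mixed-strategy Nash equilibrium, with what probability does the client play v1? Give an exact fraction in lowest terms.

1/3

The client's mix p on v2 must make the server indifferent between v2 and v1.
The server's payoff from v2: 11p + 4(1−p). From v1: 8p + 10(1−p).
Set equal: 3p = 6(1−p) → p = 6/9 = 2/3.
Probability on v1 is 1 − 2/3 = 1/3.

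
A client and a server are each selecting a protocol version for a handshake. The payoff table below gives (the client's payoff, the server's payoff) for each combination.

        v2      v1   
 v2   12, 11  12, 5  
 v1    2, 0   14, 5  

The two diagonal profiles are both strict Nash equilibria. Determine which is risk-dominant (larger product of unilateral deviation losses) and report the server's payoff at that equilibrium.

11

At both v2: the client loses 12 − 2 = 10 by deviating; the server loses 11 − 5 = 6. Product = 10·6 = 60.
At both v1: the client loses 14 − 12 = 2 by deviating; the server loses 5 − 0 = 5. Product = 2·5 = 10.
60 > 10, so both v2 is risk-dominant. The server's payoff there is 11.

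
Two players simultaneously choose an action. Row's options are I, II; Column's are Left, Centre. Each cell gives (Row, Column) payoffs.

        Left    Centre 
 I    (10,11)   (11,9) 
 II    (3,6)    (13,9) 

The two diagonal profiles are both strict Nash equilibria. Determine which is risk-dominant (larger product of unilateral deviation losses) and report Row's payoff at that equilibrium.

At (I, Left): Row loses 10 − 3 = 7 by deviating; Column loses 11 − 9 = 2. Product = 7·2 = 14.
At (II, Centre): Row loses 13 − 11 = 2 by deviating; Column loses 9 − 6 = 3. Product = 2·3 = 6.
14 > 6, so (I, Left) is risk-dominant. Row's payoff there is 10.

10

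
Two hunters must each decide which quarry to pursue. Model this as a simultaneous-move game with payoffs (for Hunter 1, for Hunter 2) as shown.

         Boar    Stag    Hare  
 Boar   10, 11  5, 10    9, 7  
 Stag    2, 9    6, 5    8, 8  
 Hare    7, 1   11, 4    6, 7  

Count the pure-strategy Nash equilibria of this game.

1

Both Boar: Hunter 1 gets 10 (best alternative 7); Hunter 2 gets 11 (best alternative 10). Neither deviates — NE.
Both Stag is not a NE: Hunter 1 would switch to Hare (11 > 6).
No other cell survives both best-response checks, so there is 1 pure NE.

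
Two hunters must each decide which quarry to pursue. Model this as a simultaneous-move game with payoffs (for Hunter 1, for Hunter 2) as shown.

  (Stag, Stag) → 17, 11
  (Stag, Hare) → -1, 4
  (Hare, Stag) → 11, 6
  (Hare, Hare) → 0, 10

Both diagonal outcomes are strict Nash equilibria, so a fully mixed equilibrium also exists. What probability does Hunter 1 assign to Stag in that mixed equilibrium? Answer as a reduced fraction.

Hunter 1's mix p on Stag must make Hunter 2 indifferent between Stag and Hare.
Hunter 2's payoff from Stag: 11p + 6(1−p). From Hare: 4p + 10(1−p).
Set equal: 7p = 4(1−p) → p = 4/11.

4/11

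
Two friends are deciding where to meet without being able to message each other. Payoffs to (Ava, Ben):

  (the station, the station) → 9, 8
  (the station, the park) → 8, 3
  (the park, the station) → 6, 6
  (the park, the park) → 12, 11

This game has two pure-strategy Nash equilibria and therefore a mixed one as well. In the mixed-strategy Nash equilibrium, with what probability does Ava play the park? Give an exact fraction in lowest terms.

1/2

Ava's mix p on the station must make Ben indifferent between the station and the park.
Ben's payoff from the station: 8p + 6(1−p). From the park: 3p + 11(1−p).
Set equal: 5p = 5(1−p) → p = 5/10 = 1/2.
Probability on the park is 1 − 1/2 = 1/2.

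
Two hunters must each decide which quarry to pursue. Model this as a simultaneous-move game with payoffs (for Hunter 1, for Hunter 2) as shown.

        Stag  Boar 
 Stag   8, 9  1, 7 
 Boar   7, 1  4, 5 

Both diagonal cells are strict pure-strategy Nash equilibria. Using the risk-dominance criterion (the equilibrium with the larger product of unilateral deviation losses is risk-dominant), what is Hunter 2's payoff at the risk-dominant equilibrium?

At both Stag: Hunter 1 loses 8 − 7 = 1 by deviating; Hunter 2 loses 9 − 7 = 2. Product = 1·2 = 2.
At both Boar: Hunter 1 loses 4 − 1 = 3 by deviating; Hunter 2 loses 5 − 1 = 4. Product = 3·4 = 12.
12 > 2, so both Boar is risk-dominant. Hunter 2's payoff there is 5.

5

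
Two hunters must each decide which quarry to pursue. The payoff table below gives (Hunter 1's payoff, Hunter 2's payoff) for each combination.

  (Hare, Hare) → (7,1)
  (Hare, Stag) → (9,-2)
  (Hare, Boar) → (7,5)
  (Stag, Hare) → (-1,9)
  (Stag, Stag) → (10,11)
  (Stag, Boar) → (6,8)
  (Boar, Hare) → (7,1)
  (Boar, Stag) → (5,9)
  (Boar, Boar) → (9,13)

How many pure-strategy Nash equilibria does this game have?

2

Both Stag: Hunter 1 gets 10 (best alternative 9); Hunter 2 gets 11 (best alternative 9). Neither deviates — NE.
Both Boar: Hunter 1 gets 9 (best alternative 7); Hunter 2 gets 13 (best alternative 9). Neither deviates — NE.
Both Hare is not a NE: Hunter 2 would switch to Boar (5 > 1).
No other cell survives both best-response checks, so there are 2 pure NE.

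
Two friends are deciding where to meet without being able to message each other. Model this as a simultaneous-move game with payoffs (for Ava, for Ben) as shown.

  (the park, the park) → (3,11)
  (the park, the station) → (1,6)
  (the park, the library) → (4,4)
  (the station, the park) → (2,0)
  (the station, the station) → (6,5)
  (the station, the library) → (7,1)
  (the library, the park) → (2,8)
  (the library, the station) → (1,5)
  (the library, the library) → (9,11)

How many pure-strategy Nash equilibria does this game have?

Both the park: Ava gets 3 (best alternative 2); Ben gets 11 (best alternative 6). Neither deviates — NE.
Both the station: Ava gets 6 (best alternative 1); Ben gets 5 (best alternative 1). Neither deviates — NE.
Both the library: Ava gets 9 (best alternative 7); Ben gets 11 (best alternative 8). Neither deviates — NE.
(the park, the library) is not a NE: Ava would switch to the library (9 > 4).
No other cell survives both best-response checks, so there are 3 pure NE.

3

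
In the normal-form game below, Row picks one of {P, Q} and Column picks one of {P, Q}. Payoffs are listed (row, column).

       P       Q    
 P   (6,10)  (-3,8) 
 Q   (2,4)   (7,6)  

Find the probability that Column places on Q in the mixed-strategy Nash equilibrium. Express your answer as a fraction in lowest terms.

Column's mix q on P must make Row indifferent between P and Q.
Row's payoff from P: 6q + (-3)(1−q). From Q: 2q + 7(1−q).
Set equal: 4q = 10(1−q) → q = 10/14 = 5/7.
Probability on Q is 1 − 5/7 = 2/7.

2/7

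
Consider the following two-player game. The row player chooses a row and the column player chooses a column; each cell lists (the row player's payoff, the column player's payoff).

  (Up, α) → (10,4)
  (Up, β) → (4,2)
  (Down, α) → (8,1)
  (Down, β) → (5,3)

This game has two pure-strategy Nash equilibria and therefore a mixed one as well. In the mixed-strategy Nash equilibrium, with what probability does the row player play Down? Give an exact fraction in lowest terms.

1/2

The row player's mix p on Up must make the column player indifferent between α and β.
The column player's payoff from α: 4p + 1(1−p). From β: 2p + 3(1−p).
Set equal: 2p = 2(1−p) → p = 2/4 = 1/2.
Probability on Down is 1 − 1/2 = 1/2.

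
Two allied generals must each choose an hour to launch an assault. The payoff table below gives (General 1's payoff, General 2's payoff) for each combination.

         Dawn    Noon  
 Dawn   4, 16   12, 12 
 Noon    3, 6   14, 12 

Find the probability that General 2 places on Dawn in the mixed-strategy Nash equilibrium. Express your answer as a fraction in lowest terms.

General 2's mix q on Dawn must make General 1 indifferent between Dawn and Noon.
General 1's payoff from Dawn: 4q + 12(1−q). From Noon: 3q + 14(1−q).
Set equal: 1q = 2(1−q) → q = 2/3.

2/3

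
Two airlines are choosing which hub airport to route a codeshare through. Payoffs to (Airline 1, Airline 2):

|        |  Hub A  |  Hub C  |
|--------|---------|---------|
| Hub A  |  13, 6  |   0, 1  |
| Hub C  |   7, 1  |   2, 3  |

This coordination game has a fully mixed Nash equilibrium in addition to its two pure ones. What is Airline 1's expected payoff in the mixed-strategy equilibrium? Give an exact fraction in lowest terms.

Airline 2 mixes with probability q on Hub A, chosen so Airline 1 is indifferent: 13q + 0(1−q) = 7q + 2(1−q) gives q = 1/4.
Airline 1's expected payoff (from either row, since indifferent) is 13·1/4 + 0·3/4 = 13/4.

13/4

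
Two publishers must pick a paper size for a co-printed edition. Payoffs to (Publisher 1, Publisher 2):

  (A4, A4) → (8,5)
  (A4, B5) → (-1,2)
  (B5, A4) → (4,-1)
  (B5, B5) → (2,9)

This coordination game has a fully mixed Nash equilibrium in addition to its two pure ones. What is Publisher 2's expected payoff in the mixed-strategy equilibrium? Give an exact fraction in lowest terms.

Publisher 1 mixes with probability p on A4, chosen so Publisher 2 is indifferent: 5p + (-1)(1−p) = 2p + 9(1−p) gives p = 10/13.
Publisher 2's expected payoff is 5·10/13 + (-1)·3/13 = 47/13.

47/13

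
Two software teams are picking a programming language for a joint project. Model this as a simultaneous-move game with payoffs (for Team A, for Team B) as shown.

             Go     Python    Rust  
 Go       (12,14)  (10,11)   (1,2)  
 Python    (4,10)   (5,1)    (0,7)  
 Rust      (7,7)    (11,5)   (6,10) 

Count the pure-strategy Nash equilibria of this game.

2

Both Go: Team A gets 12 (best alternative 7); Team B gets 14 (best alternative 11). Neither deviates — NE.
Both Rust: Team A gets 6 (best alternative 1); Team B gets 10 (best alternative 7). Neither deviates — NE.
Both Python is not a NE: Team A would switch to Rust (11 > 5).
No other cell survives both best-response checks, so there are 2 pure NE.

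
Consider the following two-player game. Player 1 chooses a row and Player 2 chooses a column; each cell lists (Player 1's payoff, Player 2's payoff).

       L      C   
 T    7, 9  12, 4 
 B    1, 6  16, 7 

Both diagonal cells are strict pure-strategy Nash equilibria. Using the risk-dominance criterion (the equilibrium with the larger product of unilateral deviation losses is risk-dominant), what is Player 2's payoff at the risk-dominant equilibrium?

At (T, L): Player 1 loses 7 − 1 = 6 by deviating; Player 2 loses 9 − 4 = 5. Product = 6·5 = 30.
At (B, C): Player 1 loses 16 − 12 = 4 by deviating; Player 2 loses 7 − 6 = 1. Product = 4·1 = 4.
30 > 4, so (T, L) is risk-dominant. Player 2's payoff there is 9.

9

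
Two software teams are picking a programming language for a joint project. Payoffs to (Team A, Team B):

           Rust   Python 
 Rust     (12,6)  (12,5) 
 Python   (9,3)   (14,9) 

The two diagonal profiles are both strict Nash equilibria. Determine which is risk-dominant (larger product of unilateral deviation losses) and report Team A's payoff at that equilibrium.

At both Rust: Team A loses 12 − 9 = 3 by deviating; Team B loses 6 − 5 = 1. Product = 3·1 = 3.
At both Python: Team A loses 14 − 12 = 2 by deviating; Team B loses 9 − 3 = 6. Product = 2·6 = 12.
12 > 3, so both Python is risk-dominant. Team A's payoff there is 14.

14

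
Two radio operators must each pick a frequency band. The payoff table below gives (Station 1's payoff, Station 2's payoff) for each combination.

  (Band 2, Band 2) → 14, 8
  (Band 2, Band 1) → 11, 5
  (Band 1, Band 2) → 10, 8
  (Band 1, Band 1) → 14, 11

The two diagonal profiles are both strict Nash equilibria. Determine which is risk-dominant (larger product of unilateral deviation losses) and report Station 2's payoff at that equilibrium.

8

At both Band 2: Station 1 loses 14 − 10 = 4 by deviating; Station 2 loses 8 − 5 = 3. Product = 4·3 = 12.
At both Band 1: Station 1 loses 14 − 11 = 3 by deviating; Station 2 loses 11 − 8 = 3. Product = 3·3 = 9.
12 > 9, so both Band 2 is risk-dominant. Station 2's payoff there is 8.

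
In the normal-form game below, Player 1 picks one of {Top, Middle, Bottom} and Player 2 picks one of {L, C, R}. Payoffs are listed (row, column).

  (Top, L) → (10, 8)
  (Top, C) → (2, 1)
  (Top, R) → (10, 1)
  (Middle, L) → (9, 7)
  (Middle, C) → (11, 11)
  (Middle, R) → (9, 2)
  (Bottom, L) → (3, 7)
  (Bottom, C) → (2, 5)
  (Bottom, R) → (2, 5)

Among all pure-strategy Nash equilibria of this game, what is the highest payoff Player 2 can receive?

(Top, L) is a pure NE (Player 1: 10 ≥ 9; Player 2: 8 ≥ 1). Player 2 gets 8.
(Middle, C) is a pure NE (Player 1: 11 ≥ 2; Player 2: 11 ≥ 7). Player 2 gets 11.
Every other cell has a profitable deviation for at least one player. Highest of {8, 11} is 11.

11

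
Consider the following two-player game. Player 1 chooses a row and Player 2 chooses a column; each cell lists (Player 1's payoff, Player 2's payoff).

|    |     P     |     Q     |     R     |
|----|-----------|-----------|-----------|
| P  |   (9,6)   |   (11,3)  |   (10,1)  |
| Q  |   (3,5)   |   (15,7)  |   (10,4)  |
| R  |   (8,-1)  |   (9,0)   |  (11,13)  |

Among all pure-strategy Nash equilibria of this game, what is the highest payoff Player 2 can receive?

Both P is a pure NE (Player 1: 9 ≥ 8; Player 2: 6 ≥ 3). Player 2 gets 6.
Both Q is a pure NE (Player 1: 15 ≥ 11; Player 2: 7 ≥ 5). Player 2 gets 7.
Both R is a pure NE (Player 1: 11 ≥ 10; Player 2: 13 ≥ 0). Player 2 gets 13.
Every other cell has a profitable deviation for at least one player. Highest of {6, 7, 13} is 13.

13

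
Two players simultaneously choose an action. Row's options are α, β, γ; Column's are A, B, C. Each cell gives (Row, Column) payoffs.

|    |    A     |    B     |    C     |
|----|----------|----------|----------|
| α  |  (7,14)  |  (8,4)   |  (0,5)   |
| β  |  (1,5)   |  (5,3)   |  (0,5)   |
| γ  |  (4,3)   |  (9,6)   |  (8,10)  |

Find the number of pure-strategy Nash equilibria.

2

(α, A): Row gets 7 (best alternative 4); Column gets 14 (best alternative 5). Neither deviates — NE.
(γ, C): Row gets 8 (best alternative 0); Column gets 10 (best alternative 6). Neither deviates — NE.
(β, B) is not a NE: Row would switch to γ (9 > 5).
No other cell survives both best-response checks, so there are 2 pure NE.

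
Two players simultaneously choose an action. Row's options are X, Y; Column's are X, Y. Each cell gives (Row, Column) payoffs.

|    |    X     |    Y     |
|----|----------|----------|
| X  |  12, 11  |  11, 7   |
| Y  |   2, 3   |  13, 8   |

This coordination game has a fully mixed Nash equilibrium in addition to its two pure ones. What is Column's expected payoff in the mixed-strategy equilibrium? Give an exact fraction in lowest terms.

67/9

Row mixes with probability p on X, chosen so Column is indifferent: 11p + 3(1−p) = 7p + 8(1−p) gives p = 5/9.
Column's expected payoff is 11·5/9 + 3·4/9 = 67/9.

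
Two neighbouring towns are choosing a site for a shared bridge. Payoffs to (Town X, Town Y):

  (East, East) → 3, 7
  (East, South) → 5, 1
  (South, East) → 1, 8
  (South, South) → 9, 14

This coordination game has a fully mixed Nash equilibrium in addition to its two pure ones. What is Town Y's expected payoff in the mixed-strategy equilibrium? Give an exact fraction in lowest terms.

15/2

Town X mixes with probability p on East, chosen so Town Y is indifferent: 7p + 8(1−p) = 1p + 14(1−p) gives p = 1/2.
Town Y's expected payoff is 7·1/2 + 8·1/2 = 15/2.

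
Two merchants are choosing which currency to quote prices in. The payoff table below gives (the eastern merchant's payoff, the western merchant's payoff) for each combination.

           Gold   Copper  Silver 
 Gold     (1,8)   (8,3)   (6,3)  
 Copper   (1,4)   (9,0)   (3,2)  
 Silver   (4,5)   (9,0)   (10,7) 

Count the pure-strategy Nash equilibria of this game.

Both Silver: the eastern merchant gets 10 (best alternative 6); the western merchant gets 7 (best alternative 5). Neither deviates — NE.
Both Copper is not a NE: the western merchant would switch to Gold (4 > 0).
No other cell survives both best-response checks, so there is 1 pure NE.

1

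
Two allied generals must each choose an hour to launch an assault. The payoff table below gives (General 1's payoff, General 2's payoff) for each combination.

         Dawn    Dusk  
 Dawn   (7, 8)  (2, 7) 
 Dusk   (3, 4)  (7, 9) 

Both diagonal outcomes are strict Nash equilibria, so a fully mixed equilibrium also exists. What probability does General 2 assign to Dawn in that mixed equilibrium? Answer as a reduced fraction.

General 2's mix q on Dawn must make General 1 indifferent between Dawn and Dusk.
General 1's payoff from Dawn: 7q + 2(1−q). From Dusk: 3q + 7(1−q).
Set equal: 4q = 5(1−q) → q = 5/9.

5/9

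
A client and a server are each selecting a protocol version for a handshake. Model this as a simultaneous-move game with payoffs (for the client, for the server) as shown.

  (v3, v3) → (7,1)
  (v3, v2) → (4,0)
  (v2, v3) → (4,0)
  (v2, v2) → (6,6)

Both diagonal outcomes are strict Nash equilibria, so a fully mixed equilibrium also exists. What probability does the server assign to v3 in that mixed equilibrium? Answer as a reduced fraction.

2/5

The server's mix q on v3 must make the client indifferent between v3 and v2.
The client's payoff from v3: 7q + 4(1−q). From v2: 4q + 6(1−q).
Set equal: 3q = 2(1−q) → q = 2/5.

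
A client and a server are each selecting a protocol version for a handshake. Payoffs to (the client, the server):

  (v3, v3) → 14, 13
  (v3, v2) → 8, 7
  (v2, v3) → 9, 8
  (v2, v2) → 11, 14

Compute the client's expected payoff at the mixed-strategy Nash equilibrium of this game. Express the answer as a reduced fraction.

The server mixes with probability q on v3, chosen so the client is indifferent: 14q + 8(1−q) = 9q + 11(1−q) gives q = 3/8.
The client's expected payoff (from either row, since indifferent) is 14·3/8 + 8·5/8 = 41/4.

41/4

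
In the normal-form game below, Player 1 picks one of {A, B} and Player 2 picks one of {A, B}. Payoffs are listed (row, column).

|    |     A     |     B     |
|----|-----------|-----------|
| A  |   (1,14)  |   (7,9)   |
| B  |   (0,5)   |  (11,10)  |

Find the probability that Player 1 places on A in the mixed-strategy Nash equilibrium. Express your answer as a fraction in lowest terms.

Player 1's mix p on A must make Player 2 indifferent between A and B.
Player 2's payoff from A: 14p + 5(1−p). From B: 9p + 10(1−p).
Set equal: 5p = 5(1−p) → p = 5/10 = 1/2.

1/2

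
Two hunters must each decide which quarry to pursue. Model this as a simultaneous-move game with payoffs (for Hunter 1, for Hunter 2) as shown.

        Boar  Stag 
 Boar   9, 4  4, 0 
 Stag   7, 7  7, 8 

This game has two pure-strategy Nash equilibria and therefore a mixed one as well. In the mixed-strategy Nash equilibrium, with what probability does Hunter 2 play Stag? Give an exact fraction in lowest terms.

Hunter 2's mix q on Boar must make Hunter 1 indifferent between Boar and Stag.
Hunter 1's payoff from Boar: 9q + 4(1−q). From Stag: 7q + 7(1−q).
Set equal: 2q = 3(1−q) → q = 3/5.
Probability on Stag is 1 − 3/5 = 2/5.

2/5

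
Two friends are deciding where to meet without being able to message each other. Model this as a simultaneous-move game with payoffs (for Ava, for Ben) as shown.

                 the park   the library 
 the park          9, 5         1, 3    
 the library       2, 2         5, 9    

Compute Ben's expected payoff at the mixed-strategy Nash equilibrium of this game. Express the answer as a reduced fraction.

Ava mixes with probability p on the park, chosen so Ben is indifferent: 5p + 2(1−p) = 3p + 9(1−p) gives p = 7/9.
Ben's expected payoff is 5·7/9 + 2·2/9 = 13/3.

13/3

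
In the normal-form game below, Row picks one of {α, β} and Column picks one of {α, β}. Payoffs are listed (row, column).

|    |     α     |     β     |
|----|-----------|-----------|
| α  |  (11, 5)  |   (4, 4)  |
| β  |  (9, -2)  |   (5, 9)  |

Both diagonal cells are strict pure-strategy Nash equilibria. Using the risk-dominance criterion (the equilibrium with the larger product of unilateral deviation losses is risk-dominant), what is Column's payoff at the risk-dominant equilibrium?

9

At both α: Row loses 11 − 9 = 2 by deviating; Column loses 5 − 4 = 1. Product = 2·1 = 2.
At both β: Row loses 5 − 4 = 1 by deviating; Column loses 9 − (-2) = 11. Product = 1·11 = 11.
11 > 2, so both β is risk-dominant. Column's payoff there is 9.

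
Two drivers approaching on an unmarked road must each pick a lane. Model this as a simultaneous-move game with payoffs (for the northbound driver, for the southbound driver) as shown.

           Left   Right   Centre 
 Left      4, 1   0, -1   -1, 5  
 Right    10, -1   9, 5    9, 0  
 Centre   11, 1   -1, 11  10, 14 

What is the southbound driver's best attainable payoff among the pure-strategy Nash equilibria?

14

Both Right is a pure NE (the northbound driver: 9 ≥ 0; the southbound driver: 5 ≥ 0). The southbound driver gets 5.
Both Centre is a pure NE (the northbound driver: 10 ≥ 9; the southbound driver: 14 ≥ 11). The southbound driver gets 14.
Every other cell has a profitable deviation for at least one player. Highest of {5, 14} is 14.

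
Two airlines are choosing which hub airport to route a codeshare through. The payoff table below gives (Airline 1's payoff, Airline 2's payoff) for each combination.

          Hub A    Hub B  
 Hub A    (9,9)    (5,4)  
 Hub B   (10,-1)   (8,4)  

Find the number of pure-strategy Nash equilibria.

1

Both Hub B: Airline 1 gets 8 (best alternative 5); Airline 2 gets 4 (best alternative -1). Neither deviates — NE.
Both Hub A is not a NE: Airline 1 would switch to Hub B (10 > 9).
No other cell survives both best-response checks, so there is 1 pure NE.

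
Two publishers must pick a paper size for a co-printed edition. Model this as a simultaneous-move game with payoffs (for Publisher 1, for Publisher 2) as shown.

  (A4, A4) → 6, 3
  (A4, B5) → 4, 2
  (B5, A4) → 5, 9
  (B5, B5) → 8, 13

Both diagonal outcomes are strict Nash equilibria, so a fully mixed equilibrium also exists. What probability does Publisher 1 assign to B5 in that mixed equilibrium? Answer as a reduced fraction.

1/5

Publisher 1's mix p on A4 must make Publisher 2 indifferent between A4 and B5.
Publisher 2's payoff from A4: 3p + 9(1−p). From B5: 2p + 13(1−p).
Set equal: 1p = 4(1−p) → p = 4/5.
Probability on B5 is 1 − 4/5 = 1/5.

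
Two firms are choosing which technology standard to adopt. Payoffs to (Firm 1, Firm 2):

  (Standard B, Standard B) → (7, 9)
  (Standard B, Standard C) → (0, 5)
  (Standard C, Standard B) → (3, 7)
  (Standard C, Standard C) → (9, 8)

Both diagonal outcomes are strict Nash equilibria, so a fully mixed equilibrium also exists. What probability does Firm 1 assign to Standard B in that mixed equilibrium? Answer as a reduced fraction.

Firm 1's mix p on Standard B must make Firm 2 indifferent between Standard B and Standard C.
Firm 2's payoff from Standard B: 9p + 7(1−p). From Standard C: 5p + 8(1−p).
Set equal: 4p = 1(1−p) → p = 1/5.

1/5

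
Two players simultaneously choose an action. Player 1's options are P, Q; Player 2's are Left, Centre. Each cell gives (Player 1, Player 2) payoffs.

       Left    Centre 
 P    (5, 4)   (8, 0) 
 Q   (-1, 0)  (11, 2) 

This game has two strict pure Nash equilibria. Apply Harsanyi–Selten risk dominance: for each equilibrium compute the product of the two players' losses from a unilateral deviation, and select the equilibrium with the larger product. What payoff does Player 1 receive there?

At (P, Left): Player 1 loses 5 − (-1) = 6 by deviating; Player 2 loses 4 − 0 = 4. Product = 6·4 = 24.
At (Q, Centre): Player 1 loses 11 − 8 = 3 by deviating; Player 2 loses 2 − 0 = 2. Product = 3·2 = 6.
24 > 6, so (P, Left) is risk-dominant. Player 1's payoff there is 5.

5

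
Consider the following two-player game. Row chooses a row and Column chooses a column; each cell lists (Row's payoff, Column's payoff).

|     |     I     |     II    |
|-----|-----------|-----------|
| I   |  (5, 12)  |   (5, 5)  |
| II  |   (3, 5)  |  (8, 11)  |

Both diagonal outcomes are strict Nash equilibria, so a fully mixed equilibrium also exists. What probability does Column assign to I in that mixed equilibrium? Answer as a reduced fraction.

3/5

Column's mix q on I must make Row indifferent between I and II.
Row's payoff from I: 5q + 5(1−q). From II: 3q + 8(1−q).
Set equal: 2q = 3(1−q) → q = 3/5.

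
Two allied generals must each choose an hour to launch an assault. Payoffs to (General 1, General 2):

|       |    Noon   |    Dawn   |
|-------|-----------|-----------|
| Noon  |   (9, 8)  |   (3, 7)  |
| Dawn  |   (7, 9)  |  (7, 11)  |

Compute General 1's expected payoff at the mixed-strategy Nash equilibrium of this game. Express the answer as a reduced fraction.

7

General 2 mixes with probability q on Noon, chosen so General 1 is indifferent: 9q + 3(1−q) = 7q + 7(1−q) gives q = 2/3.
General 1's expected payoff (from either row, since indifferent) is 9·2/3 + 3·1/3 = 7.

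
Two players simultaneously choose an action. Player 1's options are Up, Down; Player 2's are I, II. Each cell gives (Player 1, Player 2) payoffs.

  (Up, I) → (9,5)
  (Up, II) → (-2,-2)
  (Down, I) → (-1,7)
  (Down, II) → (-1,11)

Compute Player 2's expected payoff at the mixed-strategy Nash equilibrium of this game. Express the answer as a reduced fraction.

69/11

Player 1 mixes with probability p on Up, chosen so Player 2 is indifferent: 5p + 7(1−p) = (-2)p + 11(1−p) gives p = 4/11.
Player 2's expected payoff is 5·4/11 + 7·7/11 = 69/11.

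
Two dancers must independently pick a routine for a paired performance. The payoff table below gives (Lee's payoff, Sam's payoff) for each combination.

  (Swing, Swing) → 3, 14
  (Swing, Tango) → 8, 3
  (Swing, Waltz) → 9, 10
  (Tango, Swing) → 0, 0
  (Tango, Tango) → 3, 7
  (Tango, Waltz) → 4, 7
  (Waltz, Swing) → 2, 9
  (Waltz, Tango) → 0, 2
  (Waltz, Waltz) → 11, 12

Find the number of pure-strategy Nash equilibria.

Both Swing: Lee gets 3 (best alternative 2); Sam gets 14 (best alternative 10). Neither deviates — NE.
Both Waltz: Lee gets 11 (best alternative 9); Sam gets 12 (best alternative 9). Neither deviates — NE.
Both Tango is not a NE: Lee would switch to Swing (8 > 3).
No other cell survives both best-response checks, so there are 2 pure NE.

2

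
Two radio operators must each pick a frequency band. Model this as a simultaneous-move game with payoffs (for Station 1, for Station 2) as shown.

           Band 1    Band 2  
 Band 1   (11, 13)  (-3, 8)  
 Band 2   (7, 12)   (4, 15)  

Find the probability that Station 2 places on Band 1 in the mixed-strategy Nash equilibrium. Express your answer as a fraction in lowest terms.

7/11

Station 2's mix q on Band 1 must make Station 1 indifferent between Band 1 and Band 2.
Station 1's payoff from Band 1: 11q + (-3)(1−q). From Band 2: 7q + 4(1−q).
Set equal: 4q = 7(1−q) → q = 7/11.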